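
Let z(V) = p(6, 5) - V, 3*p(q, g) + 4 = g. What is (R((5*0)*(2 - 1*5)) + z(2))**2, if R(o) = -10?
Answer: 1225/9 ≈ 136.11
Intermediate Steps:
p(q, g) = -4/3 + g/3
z(V) = 1/3 - V (z(V) = (-4/3 + (1/3)*5) - V = (-4/3 + 5/3) - V = 1/3 - V)
(R((5*0)*(2 - 1*5)) + z(2))**2 = (-10 + (1/3 - 1*2))**2 = (-10 + (1/3 - 2))**2 = (-10 - 5/3)**2 = (-35/3)**2 = 1225/9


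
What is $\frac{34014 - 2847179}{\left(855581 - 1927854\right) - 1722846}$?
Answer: $\frac{2813165}{2795119} \approx 1.0065$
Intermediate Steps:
$\frac{34014 - 2847179}{\left(855581 - 1927854\right) - 1722846} = - \frac{2813165}{\left(855581 - 1927854\right) - 1722846} = - \frac{2813165}{-1072273 - 1722846} = - \frac{2813165}{-2795119} = \left(-2813165\right) \left(- \frac{1}{2795119}\right) = \frac{2813165}{2795119}$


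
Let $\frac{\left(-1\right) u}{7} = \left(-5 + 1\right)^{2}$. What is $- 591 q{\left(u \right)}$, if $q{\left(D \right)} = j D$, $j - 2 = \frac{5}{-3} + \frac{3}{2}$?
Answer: $121352$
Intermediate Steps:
$j = \frac{11}{6}$ ($j = 2 + \left(\frac{5}{-3} + \frac{3}{2}\right) = 2 + \left(5 \left(- \frac{1}{3}\right) + 3 \cdot \frac{1}{2}\right) = 2 + \left(- \frac{5}{3} + \frac{3}{2}\right) = 2 - \frac{1}{6} = \frac{11}{6} \approx 1.8333$)
$u = -112$ ($u = - 7 \left(-5 + 1\right)^{2} = - 7 \left(-4\right)^{2} = \left(-7\right) 16 = -112$)
$q{\left(D \right)} = \frac{11 D}{6}$
$- 591 q{\left(u \right)} = - 591 \cdot \frac{11}{6} \left(-112\right) = \left(-591\right) \left(- \frac{616}{3}\right) = 121352$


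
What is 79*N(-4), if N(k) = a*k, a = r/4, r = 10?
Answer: -790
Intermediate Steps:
a = 5/2 (a = 10/4 = 10*(¼) = 5/2 ≈ 2.5000)
N(k) = 5*k/2
79*N(-4) = 79*((5/2)*(-4)) = 79*(-10) = -790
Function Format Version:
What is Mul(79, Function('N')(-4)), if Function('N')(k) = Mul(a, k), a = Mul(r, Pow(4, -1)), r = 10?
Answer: -790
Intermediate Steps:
a = Rational(5, 2) (a = Mul(10, Pow(4, -1)) = Mul(10, Rational(1, 4)) = Rational(5, 2) ≈ 2.5000)
Function('N')(k) = Mul(Rational(5, 2), k)
Mul(79, Function('N')(-4)) = Mul(79, Mul(Rational(5, 2), -4)) = Mul(79, -10) = -790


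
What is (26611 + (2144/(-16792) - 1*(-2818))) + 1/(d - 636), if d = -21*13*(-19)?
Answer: 281120746952/9552549 ≈ 29429.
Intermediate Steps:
d = 5187 (d = -273*(-19) = 5187)
(26611 + (2144/(-16792) - 1*(-2818))) + 1/(d - 636) = (26611 + (2144/(-16792) - 1*(-2818))) + 1/(5187 - 636) = (26611 + (2144*(-1/16792) + 2818)) + 1/4551 = (26611 + (-268/2099 + 2818)) + 1/4551 = (26611 + 5914714/2099) + 1/4551 = 61771203/2099 + 1/4551 = 281120746952/9552549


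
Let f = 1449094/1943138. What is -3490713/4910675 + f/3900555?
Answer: -2645721201588487522/3721956074893997325 ≈ -0.71084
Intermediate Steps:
f = 724547/971569 (f = 1449094*(1/1943138) = 724547/971569 ≈ 0.74575)
-3490713/4910675 + f/3900555 = -3490713/4910675 + (724547/971569)/3900555 = -3490713*1/4910675 + (724547/971569)*(1/3900555) = -3490713/4910675 + 724547/3789658320795 = -2645721201588487522/3721956074893997325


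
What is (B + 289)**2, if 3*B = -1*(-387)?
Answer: 174724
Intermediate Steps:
B = 129 (B = (-1*(-387))/3 = (1/3)*387 = 129)
(B + 289)**2 = (129 + 289)**2 = 418**2 = 174724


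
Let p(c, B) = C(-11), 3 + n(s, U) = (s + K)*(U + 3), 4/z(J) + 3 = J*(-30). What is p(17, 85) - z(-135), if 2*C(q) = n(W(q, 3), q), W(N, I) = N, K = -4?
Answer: 473491/8094 ≈ 58.499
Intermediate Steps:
z(J) = 4/(-3 - 30*J) (z(J) = 4/(-3 + J*(-30)) = 4/(-3 - 30*J))
n(s, U) = -3 + (-4 + s)*(3 + U) (n(s, U) = -3 + (s - 4)*(U + 3) = -3 + (-4 + s)*(3 + U))
C(q) = -15/2 + q²/2 - q/2 (C(q) = (-15 - 4*q + 3*q + q*q)/2 = (-15 - 4*q + 3*q + q²)/2 = (-15 + q² - q)/2 = -15/2 + q²/2 - q/2)
p(c, B) = 117/2 (p(c, B) = -15/2 + (½)*(-11)² - ½*(-11) = -15/2 + (½)*121 + 11/2 = -15/2 + 121/2 + 11/2 = 117/2)
p(17, 85) - z(-135) = 117/2 - (-4)/(3 + 30*(-135)) = 117/2 - (-4)/(3 - 4050) = 117/2 - (-4)/(-4047) = 117/2 - (-4)*(-1)/4047 = 117/2 - 1*4/4047 = 117/2 - 4/4047 = 473491/8094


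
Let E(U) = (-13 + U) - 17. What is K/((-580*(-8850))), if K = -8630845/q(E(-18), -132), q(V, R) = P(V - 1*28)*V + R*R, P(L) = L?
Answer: -1726169/21632515200 ≈ -7.9795e-5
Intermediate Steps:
E(U) = -30 + U
q(V, R) = R**2 + V*(-28 + V) (q(V, R) = (V - 1*28)*V + R*R = (V - 28)*V + R**2 = (-28 + V)*V + R**2 = V*(-28 + V) + R**2 = R**2 + V*(-28 + V))
K = -8630845/21072 (K = -8630845/((-132)**2 + (-30 - 18)*(-28 + (-30 - 18))) = -8630845/(17424 - 48*(-28 - 48)) = -8630845/(17424 - 48*(-76)) = -8630845/(17424 + 3648) = -8630845/21072 ≈ -409.59)
K/((-580*(-8850))) = -8630845/(21072*((-580*(-8850)))) = -8630845/21072/5133000 = -8630845/21072*1/5133000 = -1726169/21632515200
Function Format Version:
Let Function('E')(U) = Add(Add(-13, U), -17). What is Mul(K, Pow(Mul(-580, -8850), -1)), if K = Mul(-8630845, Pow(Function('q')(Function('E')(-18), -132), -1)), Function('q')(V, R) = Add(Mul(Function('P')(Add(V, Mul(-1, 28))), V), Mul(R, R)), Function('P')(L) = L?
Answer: Rational(-1726169, 21632515200) ≈ -7.9795e-5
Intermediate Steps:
Function('E')(U) = Add(-30, U)
Function('q')(V, R) = Add(Pow(R, 2), Mul(V, Add(-28, V))) (Function('q')(V, R) = Add(Mul(Add(V, Mul(-1, 28)), V), Mul(R, R)) = Add(Mul(Add(V, -28), V), Pow(R, 2)) = Add(Mul(Add(-28, V), V), Pow(R, 2)) = Add(Mul(V, Add(-28, V)), Pow(R, 2)) = Add(Pow(R, 2), Mul(V, Add(-28, V))))
K = Rational(-8630845, 21072) (K = Mul(-8630845, Pow(Add(Pow(-132, 2), Mul(Add(-30, -18), Add(-28, Add(-30, -18)))), -1)) = Mul(-8630845, Pow(Add(17424, Mul(-48, Add(-28, -48))), -1)) = Mul(-8630845, Pow(Add(17424, Mul(-48, -76)), -1)) = Mul(-8630845, Pow(Add(17424, 3648), -1)) = Mul(-8630845, Pow(21072, -1)) = Mul(-8630845, Rational(1, 21072)) = Rational(-8630845, 21072) ≈ -409.59)
Mul(K, Pow(Mul(-580, -8850), -1)) = Mul(Rational(-8630845, 21072), Pow(Mul(-580, -8850), -1)) = Mul(Rational(-8630845, 21072), Pow(5133000, -1)) = Mul(Rational(-8630845, 21072), Rational(1, 5133000)) = Rational(-1726169, 21632515200)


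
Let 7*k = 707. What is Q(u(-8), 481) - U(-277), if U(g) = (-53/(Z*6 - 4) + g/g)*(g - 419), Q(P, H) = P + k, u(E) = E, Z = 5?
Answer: -8187/13 ≈ -629.77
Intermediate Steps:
k = 101 (k = (1/7)*707 = 101)
Q(P, H) = 101 + P (Q(P, H) = P + 101 = 101 + P)
U(g) = 11313/26 - 27*g/26 (U(g) = (-53/(5*6 - 4) + g/g)*(g - 419) = (-53/(30 - 4) + 1)*(-419 + g) = (-53/26 + 1)*(-419 + g) = -27*(-419 + g)/26 = 11313/26 - 27*g/26)
Q(u(-8), 481) - U(-277) = (101 - 8) - (11313/26 - 27/26*(-277)) = 93 - (11313/26 + 7479/26) = 93 - 1*9396/13 = 93 - 9396/13 = -8187/13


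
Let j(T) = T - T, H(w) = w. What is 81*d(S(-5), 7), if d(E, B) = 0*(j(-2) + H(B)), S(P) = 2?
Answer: 0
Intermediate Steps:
j(T) = 0
d(E, B) = 0 (d(E, B) = 0*(0 + B) = 0*B = 0)
81*d(S(-5), 7) = 81*0 = 0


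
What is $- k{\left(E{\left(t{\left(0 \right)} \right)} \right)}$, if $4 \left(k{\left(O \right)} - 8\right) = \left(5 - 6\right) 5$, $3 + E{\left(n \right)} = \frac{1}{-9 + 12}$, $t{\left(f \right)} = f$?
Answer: $- \frac{27}{4} \approx -6.75$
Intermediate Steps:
$E{\left(n \right)} = - \frac{8}{3}$ ($E{\left(n \right)} = -3 + \frac{1}{-9 + 12} = -3 + \frac{1}{3} = - \frac{8}{3}$)
$k{\left(O \right)} = \frac{27}{4}$ ($k{\left(O \right)} = 8 + \frac{\left(5 - 6\right) 5}{4} = 8 + \frac{\left(-1\right) 5}{4} = 8 + \frac{1}{4} \left(-5\right) = 8 - \frac{5}{4} = \frac{27}{4}$)
$- k{\left(E{\left(t{\left(0 \right)} \right)} \right)} = \left(-1\right) \frac{27}{4} = - \frac{27}{4}$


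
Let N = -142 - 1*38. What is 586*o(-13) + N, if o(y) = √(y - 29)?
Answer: -180 + 586*I*√42 ≈ -180.0 + 3797.7*I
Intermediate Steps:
N = -180 (N = -142 - 38 = -180)
o(y) = √(-29 + y)
586*o(-13) + N = 586*√(-29 - 13) - 180 = 586*√(-42) - 180 = 586*(I*√42) - 180 = 586*I*√42 - 180 = -180 + 586*I*√42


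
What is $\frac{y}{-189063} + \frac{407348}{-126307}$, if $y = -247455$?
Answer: $- \frac{5084348471}{2653331149} \approx -1.9162$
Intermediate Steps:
$\frac{y}{-189063} + \frac{407348}{-126307} = - \frac{247455}{-189063} + \frac{407348}{-126307} = \left(-247455\right) \left(- \frac{1}{189063}\right) + 407348 \left(- \frac{1}{126307}\right) = \frac{27495}{21007} - \frac{407348}{126307} = - \frac{5084348471}{2653331149}$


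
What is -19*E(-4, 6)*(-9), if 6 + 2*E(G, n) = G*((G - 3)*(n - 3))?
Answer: 6669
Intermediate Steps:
E(G, n) = -3 + G*(-3 + G)*(-3 + n)/2 (E(G, n) = -3 + (G*((G - 3)*(n - 3)))/2 = -3 + (G*((-3 + G)*(-3 + n)))/2 = -3 + (G*(-3 + G)*(-3 + n))/2 = -3 + G*(-3 + G)*(-3 + n)/2)
-19*E(-4, 6)*(-9) = -19*(-3 - 3/2*(-4)² + (9/2)*(-4) + (½)*6*(-4)² - 3/2*(-4)*6)*(-9) = -19*(-3 - 3/2*16 - 18 + (½)*6*16 + 36)*(-9) = -19*(-3 - 24 - 18 + 48 + 36)*(-9) = -19*39*(-9) = -741*(-9) = 6669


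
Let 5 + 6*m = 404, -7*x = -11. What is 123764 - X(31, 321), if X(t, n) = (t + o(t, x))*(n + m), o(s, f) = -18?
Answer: 237453/2 ≈ 1.1873e+5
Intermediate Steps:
x = 11/7 (x = -1/7*(-11) = 11/7 ≈ 1.5714)
m = 133/2 (m = -5/6 + (1/6)*404 = -5/6 + 202/3 = 133/2 ≈ 66.500)
X(t, n) = (-18 + t)*(133/2 + n) (X(t, n) = (t - 18)*(n + 133/2) = (-18 + t)*(133/2 + n))
123764 - X(31, 321) = 123764 - (-1197 - 18*321 + (133/2)*31 + 321*31) = 123764 - (-1197 - 5778 + 4123/2 + 9951) = 123764 - 1*10075/2 = 123764 - 10075/2 = 237453/2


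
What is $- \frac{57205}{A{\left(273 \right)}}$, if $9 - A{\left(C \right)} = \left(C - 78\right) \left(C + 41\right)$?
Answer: $\frac{57205}{61221} \approx 0.9344$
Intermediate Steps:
$A{\left(C \right)} = 9 - \left(-78 + C\right) \left(41 + C\right)$ ($A{\left(C \right)} = 9 - \left(C - 78\right) \left(C + 41\right) = 9 - \left(-78 + C\right) \left(41 + C\right)$)
$- \frac{57205}{A{\left(273 \right)}} = - \frac{57205}{3207 - 273^{2} + 37 \cdot 273} = - \frac{57205}{3207 - 74529 + 10101} = - \frac{57205}{-61221} = \left(-57205\right) \left(- \frac{1}{61221}\right) = \frac{57205}{61221}$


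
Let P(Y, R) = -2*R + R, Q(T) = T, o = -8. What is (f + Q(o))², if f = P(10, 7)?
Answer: 225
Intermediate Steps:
P(Y, R) = -R
f = -7 (f = -1*7 = -7)
(f + Q(o))² = (-7 - 8)² = (-15)² = 225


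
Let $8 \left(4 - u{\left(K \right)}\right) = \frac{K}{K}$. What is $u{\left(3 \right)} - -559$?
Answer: $\frac{4503}{8} \approx 562.88$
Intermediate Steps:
$u{\left(K \right)} = \frac{31}{8}$ ($u{\left(K \right)} = 4 - \frac{K \frac{1}{K}}{8} = 4 - \frac{1}{8} = \frac{31}{8}$)
$u{\left(3 \right)} - -559 = \frac{31}{8} - -559 = \frac{31}{8} + 559 = \frac{4503}{8}$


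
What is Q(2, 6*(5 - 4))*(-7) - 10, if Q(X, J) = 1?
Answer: -17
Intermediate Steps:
Q(2, 6*(5 - 4))*(-7) - 10 = 1*(-7) - 10 = -7 - 10 = -17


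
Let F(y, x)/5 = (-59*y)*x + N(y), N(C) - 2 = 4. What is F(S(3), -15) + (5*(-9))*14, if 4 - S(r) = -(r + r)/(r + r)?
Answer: 21525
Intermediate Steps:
N(C) = 6 (N(C) = 2 + 4 = 6)
S(r) = 5 (S(r) = 4 - (-1)*(r + r)/(r + r) = 4 - (-1)*(2*r)/((2*r)) = 4 - (-1)*(2*r)*(1/(2*r)) = 4 - (-1) = 4 - 1*(-1) = 4 + 1 = 5)
F(y, x) = 30 - 295*x*y (F(y, x) = 5*((-59*y)*x + 6) = 5*(-59*x*y + 6) = 5*(6 - 59*x*y) = 30 - 295*x*y)
F(S(3), -15) + (5*(-9))*14 = (30 - 295*(-15)*5) + (5*(-9))*14 = (30 + 22125) - 45*14 = 22155 - 630 = 21525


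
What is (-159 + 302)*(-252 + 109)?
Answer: -20449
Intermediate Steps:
(-159 + 302)*(-252 + 109) = 143*(-143) = -20449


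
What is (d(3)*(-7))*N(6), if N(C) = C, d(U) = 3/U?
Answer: -42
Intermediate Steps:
(d(3)*(-7))*N(6) = ((3/3)*(-7))*6 = ((3*(⅓))*(-7))*6 = (1*(-7))*6 = -7*6 = -42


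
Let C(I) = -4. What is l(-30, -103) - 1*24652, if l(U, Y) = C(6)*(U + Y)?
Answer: -24120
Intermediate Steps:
l(U, Y) = -4*U - 4*Y (l(U, Y) = -4*(U + Y) = -4*U - 4*Y)
l(-30, -103) - 1*24652 = (-4*(-30) - 4*(-103)) - 1*24652 = (120 + 412) - 24652 = 532 - 24652 = -24120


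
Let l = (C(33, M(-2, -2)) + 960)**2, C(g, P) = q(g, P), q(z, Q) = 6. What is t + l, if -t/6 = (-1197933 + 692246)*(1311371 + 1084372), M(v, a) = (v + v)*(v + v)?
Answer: 7268977475802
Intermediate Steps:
M(v, a) = 4*v**2 (M(v, a) = (2*v)*(2*v) = 4*v**2)
C(g, P) = 6
l = 933156 (l = (6 + 960)**2 = 966**2 = 933156)
t = 7268976542646 (t = -6*(-1197933 + 692246)*(1311371 + 1084372) = -(-3034122)*2395743 = -6*(-1211496090441) = 7268976542646)
t + l = 7268976542646 + 933156 = 7268977475802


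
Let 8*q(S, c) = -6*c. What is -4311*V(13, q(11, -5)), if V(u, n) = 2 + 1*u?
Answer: -64665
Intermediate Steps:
q(S, c) = -3*c/4 (q(S, c) = (-6*c)/8 = -3*c/4)
V(u, n) = 2 + u
-4311*V(13, q(11, -5)) = -4311/(1/(2 + 13)) = -4311/(1/15) = -4311/1/15 = -4311*15 = -64665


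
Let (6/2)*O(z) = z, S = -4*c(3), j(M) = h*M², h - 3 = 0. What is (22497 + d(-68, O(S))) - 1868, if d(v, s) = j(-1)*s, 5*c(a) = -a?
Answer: 103157/5 ≈ 20631.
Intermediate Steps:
h = 3 (h = 3 + 0 = 3)
c(a) = -a/5 (c(a) = (-a)/5 = -a/5)
j(M) = 3*M²
S = 12/5 (S = -(-4)*3/5 = -4*(-⅗) = 12/5 ≈ 2.4000)
O(z) = z/3
d(v, s) = 3*s (d(v, s) = (3*(-1)²)*s = (3*1)*s = 3*s)
(22497 + d(-68, O(S))) - 1868 = (22497 + 3*((⅓)*(12/5))) - 1868 = (22497 + 3*(⅘)) - 1868 = (22497 + 12/5) - 1868 = 112497/5 - 1868 = 103157/5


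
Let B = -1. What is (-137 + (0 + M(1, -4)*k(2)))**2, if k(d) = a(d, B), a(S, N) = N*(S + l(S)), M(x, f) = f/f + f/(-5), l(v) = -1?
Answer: 481636/25 ≈ 19265.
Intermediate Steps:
M(x, f) = 1 - f/5 (M(x, f) = 1 + f*(-1/5) = 1 - f/5)
a(S, N) = N*(-1 + S) (a(S, N) = N*(S - 1) = N*(-1 + S))
k(d) = 1 - d (k(d) = -(-1 + d) = 1 - d)
(-137 + (0 + M(1, -4)*k(2)))**2 = (-137 + (0 + (1 - 1/5*(-4))*(1 - 1*2)))**2 = (-137 + (0 + (1 + 4/5)*(1 - 2)))**2 = (-137 + (0 + (9/5)*(-1)))**2 = (-137 + (0 - 9/5))**2 = (-137 - 9/5)**2 = (-694/5)**2 = 481636/25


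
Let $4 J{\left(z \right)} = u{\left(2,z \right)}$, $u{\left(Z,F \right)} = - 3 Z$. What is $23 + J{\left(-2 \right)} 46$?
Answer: $-46$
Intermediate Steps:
$J{\left(z \right)} = - \frac{3}{2}$ ($J{\left(z \right)} = \frac{\left(-3\right) 2}{4} = \frac{1}{4} \left(-6\right) = - \frac{3}{2}$)
$23 + J{\left(-2 \right)} 46 = 23 - 69 = -46$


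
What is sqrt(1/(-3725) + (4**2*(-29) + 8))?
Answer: I*sqrt(253091549)/745 ≈ 21.354*I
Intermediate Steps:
sqrt(1/(-3725) + (4**2*(-29) + 8)) = sqrt(-1/3725 + (16*(-29) + 8)) = sqrt(-1/3725 + (-464 + 8)) = sqrt(-1/3725 - 456) = sqrt(-1698601/3725) = I*sqrt(253091549)/745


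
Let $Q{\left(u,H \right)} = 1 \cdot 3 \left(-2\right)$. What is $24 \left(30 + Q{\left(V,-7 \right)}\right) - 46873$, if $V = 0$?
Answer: $-46297$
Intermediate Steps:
$Q{\left(u,H \right)} = -6$ ($Q{\left(u,H \right)} = 3 \left(-2\right) = -6$)
$24 \left(30 + Q{\left(V,-7 \right)}\right) - 46873 = 24 \left(30 - 6\right) - 46873 = 24 \cdot 24 - 46873 = 576 - 46873 = -46297$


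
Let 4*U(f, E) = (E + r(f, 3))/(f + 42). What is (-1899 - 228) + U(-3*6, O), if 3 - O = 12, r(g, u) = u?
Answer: -34033/16 ≈ -2127.1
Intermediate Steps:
O = -9 (O = 3 - 1*12 = 3 - 12 = -9)
U(f, E) = (3 + E)/(4*(42 + f)) (U(f, E) = ((E + 3)/(f + 42))/4 = ((3 + E)/(42 + f))/4 = (3 + E)/(4*(42 + f)))
(-1899 - 228) + U(-3*6, O) = (-1899 - 228) + (3 - 9)/(4*(42 - 3*6)) = -2127 + (1/4)*(-6)/(42 - 18) = -2127 + (1/4)*(-6)/24 = -2127 + (1/4)*(1/24)*(-6) = -2127 - 1/16 = -34033/16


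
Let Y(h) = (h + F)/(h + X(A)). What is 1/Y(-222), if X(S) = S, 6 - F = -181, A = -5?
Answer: 227/35 ≈ 6.4857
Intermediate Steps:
F = 187 (F = 6 - 1*(-181) = 6 + 181 = 187)
Y(h) = (187 + h)/(-5 + h) (Y(h) = (h + 187)/(h - 5) = (187 + h)/(-5 + h))
1/Y(-222) = 1/((187 - 222)/(-5 - 222)) = 1/(-35/(-227)) = 1/(-1/227*(-35)) = 1/(35/227) = 227/35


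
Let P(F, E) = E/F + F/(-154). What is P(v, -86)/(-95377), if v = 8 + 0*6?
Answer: 3327/29376116 ≈ 0.00011326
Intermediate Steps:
v = 8 (v = 8 + 0 = 8)
P(F, E) = -F/154 + E/F (P(F, E) = E/F + F*(-1/154) = E/F - F/154 = -F/154 + E/F)
P(v, -86)/(-95377) = (-1/154*8 - 86/8)/(-95377) = (-4/77 - 86*⅛)*(-1/95377) = (-4/77 - 43/4)*(-1/95377) = -3327/308*(-1/95377) = 3327/29376116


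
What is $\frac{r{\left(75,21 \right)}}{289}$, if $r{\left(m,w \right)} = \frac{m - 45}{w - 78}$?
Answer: $- \frac{10}{5491} \approx -0.0018212$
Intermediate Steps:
$r{\left(m,w \right)} = \frac{-45 + m}{-78 + w}$
$\frac{r{\left(75,21 \right)}}{289} = \frac{\frac{1}{-78 + 21} \left(-45 + 75\right)}{289} = \frac{1}{-57} \cdot 30 \cdot \frac{1}{289} = \left(- \frac{1}{57}\right) 30 \cdot \frac{1}{289} = \left(- \frac{10}{19}\right) \frac{1}{289} = - \frac{10}{5491}$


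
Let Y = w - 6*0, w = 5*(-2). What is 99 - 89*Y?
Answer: 989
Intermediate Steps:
w = -10
Y = -10 (Y = -10 - 6*0 = -10 + 0 = -10)
99 - 89*Y = 99 - 89*(-10) = 99 + 890 = 989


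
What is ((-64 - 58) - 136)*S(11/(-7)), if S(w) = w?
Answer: 2838/7 ≈ 405.43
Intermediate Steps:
((-64 - 58) - 136)*S(11/(-7)) = ((-64 - 58) - 136)*(11/(-7)) = (-122 - 136)*(11*(-⅐)) = -258*(-11/7) = 2838/7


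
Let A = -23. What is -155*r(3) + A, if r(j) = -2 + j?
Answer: -178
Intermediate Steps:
-155*r(3) + A = -155*(-2 + 3) - 23 = -155*1 - 23 = -155 - 23 = -178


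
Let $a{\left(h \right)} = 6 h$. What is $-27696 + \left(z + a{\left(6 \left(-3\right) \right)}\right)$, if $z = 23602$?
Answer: $-4202$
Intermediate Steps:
$-27696 + \left(z + a{\left(6 \left(-3\right) \right)}\right) = -27696 + \left(23602 + 6 \cdot 6 \left(-3\right)\right) = -27696 + \left(23602 + 6 \left(-18\right)\right) = -27696 + \left(23602 - 108\right) = -27696 + 23494 = -4202$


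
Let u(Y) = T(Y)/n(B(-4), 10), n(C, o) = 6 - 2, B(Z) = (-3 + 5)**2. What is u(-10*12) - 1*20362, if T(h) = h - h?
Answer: -20362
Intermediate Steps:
B(Z) = 4 (B(Z) = 2**2 = 4)
T(h) = 0
n(C, o) = 4
u(Y) = 0 (u(Y) = 0/4 = 0*(1/4) = 0)
u(-10*12) - 1*20362 = 0 - 1*20362 = 0 - 20362 = -20362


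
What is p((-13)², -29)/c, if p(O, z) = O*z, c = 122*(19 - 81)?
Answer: 4901/7564 ≈ 0.64794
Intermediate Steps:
c = -7564 (c = 122*(-62) = -7564)
p((-13)², -29)/c = ((-13)²*(-29))/(-7564) = (169*(-29))*(-1/7564) = -4901*(-1/7564) = 4901/7564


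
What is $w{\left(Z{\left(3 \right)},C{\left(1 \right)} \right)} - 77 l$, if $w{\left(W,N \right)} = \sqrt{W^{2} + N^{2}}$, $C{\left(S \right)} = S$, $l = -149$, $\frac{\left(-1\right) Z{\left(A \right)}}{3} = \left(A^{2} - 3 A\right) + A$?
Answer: $11473 + \sqrt{82} \approx 11482.0$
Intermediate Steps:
$Z{\left(A \right)} = - 3 A^{2} + 6 A$ ($Z{\left(A \right)} = - 3 \left(\left(A^{2} - 3 A\right) + A\right) = - 3 \left(A^{2} - 2 A\right) = - 3 A^{2} + 6 A$)
$w{\left(W,N \right)} = \sqrt{N^{2} + W^{2}}$
$w{\left(Z{\left(3 \right)},C{\left(1 \right)} \right)} - 77 l = \sqrt{1^{2} + \left(3 \cdot 3 \left(2 - 3\right)\right)^{2}} - -11473 = \sqrt{1 + \left(3 \cdot 3 \left(2 - 3\right)\right)^{2}} + 11473 = \sqrt{1 + \left(3 \cdot 3 \left(-1\right)\right)^{2}} + 11473 = \sqrt{1 + \left(-9\right)^{2}} + 11473 = \sqrt{1 + 81} + 11473 = \sqrt{82} + 11473 = 11473 + \sqrt{82}$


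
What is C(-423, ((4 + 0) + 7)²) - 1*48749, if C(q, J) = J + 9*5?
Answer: -48583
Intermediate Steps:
C(q, J) = 45 + J (C(q, J) = J + 45 = 45 + J)
C(-423, ((4 + 0) + 7)²) - 1*48749 = (45 + ((4 + 0) + 7)²) - 1*48749 = (45 + (4 + 7)²) - 48749 = (45 + 11²) - 48749 = (45 + 121) - 48749 = 166 - 48749 = -48583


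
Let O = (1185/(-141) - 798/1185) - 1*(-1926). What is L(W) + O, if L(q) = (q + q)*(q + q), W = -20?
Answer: 65291663/18565 ≈ 3516.9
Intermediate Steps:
L(q) = 4*q² (L(q) = (2*q)*(2*q) = 4*q²)
O = 35587663/18565 (O = (1185*(-1/141) - 798*1/1185) + 1926 = (-395/47 - 266/395) + 1926 = -168527/18565 + 1926 = 35587663/18565 ≈ 1916.9)
L(W) + O = 4*(-20)² + 35587663/18565 = 4*400 + 35587663/18565 = 1600 + 35587663/18565 = 65291663/18565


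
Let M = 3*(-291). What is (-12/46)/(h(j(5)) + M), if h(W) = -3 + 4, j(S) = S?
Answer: 3/10028 ≈ 0.00029916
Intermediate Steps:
h(W) = 1
M = -873
(-12/46)/(h(j(5)) + M) = (-12/46)/(1 - 873) = (-12*1/46)/(-872) = -1/872*(-6/23) = 3/10028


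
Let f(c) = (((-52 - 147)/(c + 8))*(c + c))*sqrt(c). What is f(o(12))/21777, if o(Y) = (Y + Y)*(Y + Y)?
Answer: -229248/529907 ≈ -0.43262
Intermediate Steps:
o(Y) = 4*Y**2 (o(Y) = (2*Y)*(2*Y) = 4*Y**2)
f(c) = -398*c**(3/2)/(8 + c) (f(c) = ((-199/(8 + c))*(2*c))*sqrt(c) = (-398*c/(8 + c))*sqrt(c) = -398*c**(3/2)/(8 + c))
f(o(12))/21777 = -398*(4*12**2)**(3/2)/(8 + 4*12**2)/21777 = -398*(4*144)**(3/2)/(8 + 4*144)*(1/21777) = -398*576**(3/2)/(8 + 576)*(1/21777) = -398*13824/584*(1/21777) = -398*13824*1/584*(1/21777) = -687744/73*1/21777 = -229248/529907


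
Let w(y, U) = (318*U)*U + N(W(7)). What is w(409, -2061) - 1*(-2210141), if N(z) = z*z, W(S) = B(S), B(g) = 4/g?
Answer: 66296285547/49 ≈ 1.3530e+9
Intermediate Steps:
W(S) = 4/S
N(z) = z²
w(y, U) = 16/49 + 318*U² (w(y, U) = (318*U)*U + (4/7)² = 318*U² + (4*(⅐))² = 318*U² + (4/7)² = 318*U² + 16/49 = 16/49 + 318*U²)
w(409, -2061) - 1*(-2210141) = (16/49 + 318*(-2061)²) - 1*(-2210141) = (16/49 + 318*4247721) + 2210141 = (16/49 + 1350775278) + 2210141 = 66187988638/49 + 2210141 = 66296285547/49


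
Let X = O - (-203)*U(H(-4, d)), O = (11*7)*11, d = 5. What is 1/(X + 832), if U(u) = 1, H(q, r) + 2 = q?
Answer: 1/1882 ≈ 0.00053135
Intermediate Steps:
H(q, r) = -2 + q
O = 847 (O = 77*11 = 847)
X = 1050 (X = 847 - (-203) = 847 - 1*(-203) = 847 + 203 = 1050)
1/(X + 832) = 1/(1050 + 832) = 1/1882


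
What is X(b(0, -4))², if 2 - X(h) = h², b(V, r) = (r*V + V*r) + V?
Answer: 4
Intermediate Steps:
b(V, r) = V + 2*V*r (b(V, r) = (V*r + V*r) + V = 2*V*r + V = V + 2*V*r)
X(h) = 2 - h²
X(b(0, -4))² = (2 - (0*(1 + 2*(-4)))²)² = (2 - (0*(1 - 8))²)² = (2 - (0*(-7))²)² = (2 - 1*0²)² = (2 - 1*0)² = (2 + 0)² = 2² = 4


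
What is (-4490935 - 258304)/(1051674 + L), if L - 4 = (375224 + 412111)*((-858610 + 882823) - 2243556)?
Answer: 4749239/1747365369227 ≈ 2.7179e-6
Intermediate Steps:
L = -1747366420901 (L = 4 + (375224 + 412111)*((-858610 + 882823) - 2243556) = 4 + 787335*(24213 - 2243556) = 4 + 787335*(-2219343) = 4 - 1747366420905 = -1747366420901)
(-4490935 - 258304)/(1051674 + L) = (-4490935 - 258304)/(1051674 - 1747366420901) = -4749239/(-1747365369227) = -4749239*(-1/1747365369227) = 4749239/1747365369227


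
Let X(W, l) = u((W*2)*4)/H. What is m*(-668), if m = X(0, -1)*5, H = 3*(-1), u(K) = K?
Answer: 0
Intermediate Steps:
H = -3
X(W, l) = -8*W/3 (X(W, l) = ((W*2)*4)/(-3) = ((2*W)*4)*(-⅓) = (8*W)*(-⅓) = -8*W/3)
m = 0 (m = -8/3*0*5 = 0*5 = 0)
m*(-668) = 0*(-668) = 0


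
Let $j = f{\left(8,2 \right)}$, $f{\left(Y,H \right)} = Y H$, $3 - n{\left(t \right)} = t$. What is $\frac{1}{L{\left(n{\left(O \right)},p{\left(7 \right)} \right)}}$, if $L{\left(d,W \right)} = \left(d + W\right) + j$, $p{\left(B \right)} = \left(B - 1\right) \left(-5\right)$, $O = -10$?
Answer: $-1$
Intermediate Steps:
$n{\left(t \right)} = 3 - t$
$f{\left(Y,H \right)} = H Y$
$p{\left(B \right)} = 5 - 5 B$ ($p{\left(B \right)} = \left(-1 + B\right) \left(-5\right) = 5 - 5 B$)
$j = 16$ ($j = 2 \cdot 8 = 16$)
$L{\left(d,W \right)} = 16 + W + d$ ($L{\left(d,W \right)} = \left(d + W\right) + 16 = \left(W + d\right) + 16 = 16 + W + d$)
$\frac{1}{L{\left(n{\left(O \right)},p{\left(7 \right)} \right)}} = \frac{1}{16 + \left(5 - 35\right) + \left(3 - -10\right)} = \frac{1}{16 + \left(5 - 35\right) + \left(3 + 10\right)} = \frac{1}{16 - 30 + 13} = \frac{1}{-1} = -1$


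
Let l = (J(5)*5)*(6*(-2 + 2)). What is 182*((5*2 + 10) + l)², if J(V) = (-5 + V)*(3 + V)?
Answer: 72800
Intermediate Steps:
l = 0 (l = ((-15 + 5² - 2*5)*5)*(6*(-2 + 2)) = ((-15 + 25 - 10)*5)*(6*0) = (0*5)*0 = 0*0 = 0)
182*((5*2 + 10) + l)² = 182*((5*2 + 10) + 0)² = 182*((10 + 10) + 0)² = 182*(20 + 0)² = 182*20² = 182*400 = 72800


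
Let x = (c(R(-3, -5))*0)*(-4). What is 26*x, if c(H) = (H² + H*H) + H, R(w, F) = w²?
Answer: 0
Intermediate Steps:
c(H) = H + 2*H² (c(H) = (H² + H²) + H = 2*H² + H = H + 2*H²)
x = 0 (x = (((-3)²*(1 + 2*(-3)²))*0)*(-4) = ((9*(1 + 2*9))*0)*(-4) = ((9*(1 + 18))*0)*(-4) = ((9*19)*0)*(-4) = (171*0)*(-4) = 0*(-4) = 0)
26*x = 26*0 = 0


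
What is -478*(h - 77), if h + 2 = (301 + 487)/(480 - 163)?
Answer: 11593890/317 ≈ 36574.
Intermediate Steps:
h = 154/317 (h = -2 + (301 + 487)/(480 - 163) = -2 + 788/317 = 154/317 ≈ 0.48580)
-478*(h - 77) = -478*(154/317 - 77) = -478*(-24255/317) = 11593890/317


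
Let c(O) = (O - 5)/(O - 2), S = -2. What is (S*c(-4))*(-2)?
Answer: 6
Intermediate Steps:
c(O) = (-5 + O)/(-2 + O)
(S*c(-4))*(-2) = -2*(-5 - 4)/(-2 - 4)*(-2) = -2*(-9)/(-6)*(-2) = -(-1)*(-9)/3*(-2) = -2*3/2*(-2) = -3*(-2) = 6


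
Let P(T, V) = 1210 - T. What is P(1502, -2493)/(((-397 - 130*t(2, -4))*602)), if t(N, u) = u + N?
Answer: 146/41237 ≈ 0.0035405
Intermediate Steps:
t(N, u) = N + u
P(1502, -2493)/(((-397 - 130*t(2, -4))*602)) = (1210 - 1*1502)/(((-397 - 130*(2 - 4))*602)) = (1210 - 1502)/(((-397 - 130*(-2))*602)) = -292*1/(602*(-397 + 260)) = -292/((-137*602)) = -292/(-82474) = -292*(-1/82474) = 146/41237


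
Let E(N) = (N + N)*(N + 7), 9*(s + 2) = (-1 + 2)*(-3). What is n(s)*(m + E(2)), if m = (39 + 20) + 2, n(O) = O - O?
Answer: 0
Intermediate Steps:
s = -7/3 (s = -2 + ((-1 + 2)*(-3))/9 = -2 + (1*(-3))/9 = -2 + (⅑)*(-3) = -2 - ⅓ = -7/3 ≈ -2.3333)
n(O) = 0
m = 61 (m = 59 + 2 = 61)
E(N) = 2*N*(7 + N) (E(N) = (2*N)*(7 + N) = 2*N*(7 + N))
n(s)*(m + E(2)) = 0*(61 + 2*2*(7 + 2)) = 0*(61 + 2*2*9) = 0*(61 + 36) = 0*97 = 0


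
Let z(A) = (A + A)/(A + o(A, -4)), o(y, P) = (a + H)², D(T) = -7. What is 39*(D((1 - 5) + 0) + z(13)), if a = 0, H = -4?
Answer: -6903/29 ≈ -238.03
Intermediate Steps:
o(y, P) = 16 (o(y, P) = (0 - 4)² = (-4)² = 16)
z(A) = 2*A/(16 + A) (z(A) = (A + A)/(A + 16) = (2*A)/(16 + A) = 2*A/(16 + A))
39*(D((1 - 5) + 0) + z(13)) = 39*(-7 + 2*13/(16 + 13)) = 39*(-7 + 2*13/29) = 39*(-7 + 2*13*(1/29)) = 39*(-7 + 26/29) = 39*(-177/29) = -6903/29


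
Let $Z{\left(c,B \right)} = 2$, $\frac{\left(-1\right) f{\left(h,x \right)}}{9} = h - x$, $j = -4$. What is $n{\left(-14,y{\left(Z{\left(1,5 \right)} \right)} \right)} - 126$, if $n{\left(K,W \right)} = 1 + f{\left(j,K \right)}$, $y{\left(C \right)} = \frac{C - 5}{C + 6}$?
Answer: $-215$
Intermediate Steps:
$f{\left(h,x \right)} = - 9 h + 9 x$ ($f{\left(h,x \right)} = - 9 \left(h - x\right) = - 9 h + 9 x$)
$y{\left(C \right)} = \frac{-5 + C}{6 + C}$
$n{\left(K,W \right)} = 37 + 9 K$ ($n{\left(K,W \right)} = 1 + \left(\left(-9\right) \left(-4\right) + 9 K\right) = 1 + \left(36 + 9 K\right) = 37 + 9 K$)
$n{\left(-14,y{\left(Z{\left(1,5 \right)} \right)} \right)} - 126 = \left(37 + 9 \left(-14\right)\right) - 126 = \left(37 - 126\right) - 126 = -89 - 126 = -215$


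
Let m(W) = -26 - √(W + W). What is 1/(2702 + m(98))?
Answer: 1/2662 ≈ 0.00037566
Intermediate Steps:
m(W) = -26 - √2*√W (m(W) = -26 - √(2*W) = -26 - √2*√W)
1/(2702 + m(98)) = 1/(2702 + (-26 - √2*√98)) = 1/(2702 + (-26 - √2*7*√2)) = 1/(2702 + (-26 - 14)) = 1/(2702 - 40) = 1/2662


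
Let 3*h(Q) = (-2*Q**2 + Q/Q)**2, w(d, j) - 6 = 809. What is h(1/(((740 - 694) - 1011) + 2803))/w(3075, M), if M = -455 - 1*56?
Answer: 2853129752641/6975910505011380 ≈ 0.00040900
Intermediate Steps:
M = -511 (M = -455 - 56 = -511)
w(d, j) = 815 (w(d, j) = 6 + 809 = 815)
h(Q) = (1 - 2*Q**2)**2/3 (h(Q) = (-2*Q**2 + Q/Q)**2/3 = (-2*Q**2 + 1)**2/3 = (1 - 2*Q**2)**2/3)
h(1/(((740 - 694) - 1011) + 2803))/w(3075, M) = ((-1 + 2*(1/(((740 - 694) - 1011) + 2803))**2)**2/3)/815 = ((-1 + 2*(1/((46 - 1011) + 2803))**2)**2/3)*(1/815) = ((-1 + 2*(1/(-965 + 2803))**2)**2/3)*(1/815) = ((-1 + 2*(1/1838)**2)**2/3)*(1/815) = ((-1 + 2*(1/3378244))**2/3)*(1/815) = ((-1 + 1/1689122)**2/3)*(1/815) = ((-1689121/1689122)**2/3)*(1/815) = ((1/3)*(2853129752641/2853133130884))*(1/815) = (2853129752641/8559399392652)*(1/815) = 2853129752641/6975910505011380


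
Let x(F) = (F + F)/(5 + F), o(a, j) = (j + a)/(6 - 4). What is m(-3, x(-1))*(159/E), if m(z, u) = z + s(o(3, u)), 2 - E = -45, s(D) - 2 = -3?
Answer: -636/47 ≈ -13.532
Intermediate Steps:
o(a, j) = a/2 + j/2 (o(a, j) = (a + j)/2 = (a + j)*(½) = a/2 + j/2)
s(D) = -1 (s(D) = 2 - 3 = -1)
x(F) = 2*F/(5 + F) (x(F) = (2*F)/(5 + F) = 2*F/(5 + F))
E = 47 (E = 2 - 1*(-45) = 2 + 45 = 47)
m(z, u) = -1 + z (m(z, u) = z - 1 = -1 + z)
m(-3, x(-1))*(159/E) = (-1 - 3)*(159/47) = -636/47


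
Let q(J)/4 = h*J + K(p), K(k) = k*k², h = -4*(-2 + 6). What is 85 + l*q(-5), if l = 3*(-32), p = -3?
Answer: -20267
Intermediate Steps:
h = -16 (h = -4*4 = -16)
l = -96
K(k) = k³
q(J) = -108 - 64*J (q(J) = 4*(-16*J + (-3)³) = 4*(-16*J - 27) = 4*(-27 - 16*J) = -108 - 64*J)
85 + l*q(-5) = 85 - 96*(-108 - 64*(-5)) = 85 - 96*(-108 + 320) = 85 - 96*212 = 85 - 20352 = -20267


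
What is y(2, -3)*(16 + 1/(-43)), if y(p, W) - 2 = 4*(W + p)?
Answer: -1374/43 ≈ -31.953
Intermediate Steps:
y(p, W) = 2 + 4*W + 4*p (y(p, W) = 2 + 4*(W + p) = 2 + (4*W + 4*p) = 2 + 4*W + 4*p)
y(2, -3)*(16 + 1/(-43)) = (2 + 4*(-3) + 4*2)*(16 + 1/(-43)) = (2 - 12 + 8)*(16 - 1/43) = -2*687/43 = -1374/43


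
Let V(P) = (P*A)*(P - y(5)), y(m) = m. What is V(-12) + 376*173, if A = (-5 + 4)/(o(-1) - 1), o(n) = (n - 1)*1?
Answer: 65116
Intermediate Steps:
o(n) = -1 + n (o(n) = (-1 + n)*1 = -1 + n)
A = ⅓ (A = (-5 + 4)/((-1 - 1) - 1) = -1/(-2 - 1) = -1/(-3) = -1*(-⅓) = ⅓ ≈ 0.33333)
V(P) = P*(-5 + P)/3 (V(P) = (P*(⅓))*(P - 1*5) = (P/3)*(P - 5) = (P/3)*(-5 + P) = P*(-5 + P)/3)
V(-12) + 376*173 = (⅓)*(-12)*(-5 - 12) + 376*173 = (⅓)*(-12)*(-17) + 65048 = 68 + 65048 = 65116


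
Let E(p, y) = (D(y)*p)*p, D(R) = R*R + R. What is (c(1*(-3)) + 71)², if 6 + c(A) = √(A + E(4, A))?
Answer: (65 + √93)² ≈ 5571.7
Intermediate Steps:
D(R) = R + R² (D(R) = R² + R = R + R²)
E(p, y) = y*p²*(1 + y) (E(p, y) = ((y*(1 + y))*p)*p = (p*y*(1 + y))*p = y*p²*(1 + y))
c(A) = -6 + √(A + 16*A*(1 + A)) (c(A) = -6 + √(A + A*4²*(1 + A)) = -6 + √(A + A*16*(1 + A)) = -6 + √(A + 16*A*(1 + A)))
(c(1*(-3)) + 71)² = ((-6 + √((1*(-3))*(17 + 16*(1*(-3))))) + 71)² = ((-6 + √(-3*(17 + 16*(-3)))) + 71)² = ((-6 + √(-3*(17 - 48))) + 71)² = ((-6 + √(-3*(-31))) + 71)² = ((-6 + √93) + 71)² = (65 + √93)²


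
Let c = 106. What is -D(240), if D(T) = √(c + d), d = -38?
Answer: -2*√17 ≈ -8.2462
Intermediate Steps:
D(T) = 2*√17 (D(T) = √(106 - 38) = √68 = 2*√17)
-D(240) = -2*√17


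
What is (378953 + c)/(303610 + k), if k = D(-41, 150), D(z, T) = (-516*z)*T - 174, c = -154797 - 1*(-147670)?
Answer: 185913/1738418 ≈ 0.10694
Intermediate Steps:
c = -7127 (c = -154797 + 147670 = -7127)
D(z, T) = -174 - 516*T*z (D(z, T) = -516*T*z - 174 = -174 - 516*T*z)
k = 3173226 (k = -174 - 516*150*(-41) = -174 + 3173400 = 3173226)
(378953 + c)/(303610 + k) = (378953 - 7127)/(303610 + 3173226) = 371826/3476836 = 371826*(1/3476836) = 185913/1738418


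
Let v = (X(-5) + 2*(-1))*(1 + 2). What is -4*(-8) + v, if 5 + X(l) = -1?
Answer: 8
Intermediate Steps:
X(l) = -6 (X(l) = -5 - 1 = -6)
v = -24 (v = (-6 + 2*(-1))*(1 + 2) = (-6 - 2)*3 = -8*3 = -24)
-4*(-8) + v = -4*(-8) - 24 = 32 - 24 = 8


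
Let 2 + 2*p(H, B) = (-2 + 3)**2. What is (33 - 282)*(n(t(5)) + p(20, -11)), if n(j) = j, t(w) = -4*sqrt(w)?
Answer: 249/2 + 996*sqrt(5) ≈ 2351.6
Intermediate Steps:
p(H, B) = -1/2 (p(H, B) = -1 + (-2 + 3)**2/2 = -1 + (1/2)*1**2 = -1 + (1/2)*1 = -1 + 1/2 = -1/2)
(33 - 282)*(n(t(5)) + p(20, -11)) = (33 - 282)*(-4*sqrt(5) - 1/2) = -249*(-1/2 - 4*sqrt(5)) = 249/2 + 996*sqrt(5)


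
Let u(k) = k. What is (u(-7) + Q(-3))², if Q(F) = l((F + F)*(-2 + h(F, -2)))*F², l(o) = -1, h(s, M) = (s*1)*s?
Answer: 256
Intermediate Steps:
h(s, M) = s² (h(s, M) = s*s = s²)
Q(F) = -F²
(u(-7) + Q(-3))² = (-7 - 1*(-3)²)² = (-7 - 1*9)² = (-7 - 9)² = (-16)² = 256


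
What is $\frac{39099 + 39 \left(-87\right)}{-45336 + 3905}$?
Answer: $- \frac{35706}{41431} \approx -0.86182$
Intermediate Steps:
$\frac{39099 + 39 \left(-87\right)}{-45336 + 3905} = \frac{39099 - 3393}{-41431} = 35706 \left(- \frac{1}{41431}\right) = - \frac{35706}{41431}$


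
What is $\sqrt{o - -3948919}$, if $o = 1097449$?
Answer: $4 \sqrt{315398} \approx 2246.4$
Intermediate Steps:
$\sqrt{o - -3948919} = \sqrt{1097449 - -3948919} = \sqrt{1097449 + 3948919} = \sqrt{5046368} = 4 \sqrt{315398}$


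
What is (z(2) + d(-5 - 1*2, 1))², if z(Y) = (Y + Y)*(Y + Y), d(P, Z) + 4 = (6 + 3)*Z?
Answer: 441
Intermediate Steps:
d(P, Z) = -4 + 9*Z (d(P, Z) = -4 + (6 + 3)*Z = -4 + 9*Z)
z(Y) = 4*Y² (z(Y) = (2*Y)*(2*Y) = 4*Y²)
(z(2) + d(-5 - 1*2, 1))² = (4*2² + (-4 + 9*1))² = (4*4 + (-4 + 9))² = (16 + 5)² = 21² = 441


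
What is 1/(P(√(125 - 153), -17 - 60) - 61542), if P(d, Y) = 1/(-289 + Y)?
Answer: -366/22524373 ≈ -1.6249e-5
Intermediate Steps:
1/(P(√(125 - 153), -17 - 60) - 61542) = 1/(1/(-289 + (-17 - 60)) - 61542) = 1/(1/(-289 - 77) - 61542) = 1/(1/(-366) - 61542) = 1/(-1/366 - 61542) = 1/(-22524373/366) = -366/22524373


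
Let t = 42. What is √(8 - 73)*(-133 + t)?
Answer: -91*I*√65 ≈ -733.67*I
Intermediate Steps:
√(8 - 73)*(-133 + t) = √(8 - 73)*(-133 + 42) = √(-65)*(-91) = (I*√65)*(-91) = -91*I*√65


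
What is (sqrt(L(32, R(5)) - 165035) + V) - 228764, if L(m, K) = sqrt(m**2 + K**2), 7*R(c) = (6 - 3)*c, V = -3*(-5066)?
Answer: -213566 + I*sqrt(8086715 - 7*sqrt(50401))/7 ≈ -2.1357e+5 + 406.21*I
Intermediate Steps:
V = 15198
R(c) = 3*c/7 (R(c) = ((6 - 3)*c)/7 = (3*c)/7 = 3*c/7)
L(m, K) = sqrt(K**2 + m**2)
(sqrt(L(32, R(5)) - 165035) + V) - 228764 = (sqrt(sqrt(((3/7)*5)**2 + 32**2) - 165035) + 15198) - 228764 = (sqrt(sqrt((15/7)**2 + 1024) - 165035) + 15198) - 228764 = (sqrt(sqrt(225/49 + 1024) - 165035) + 15198) - 228764 = (sqrt(sqrt(50401/49) - 165035) + 15198) - 228764 = (sqrt(sqrt(50401)/7 - 165035) + 15198) - 228764 = (sqrt(-165035 + sqrt(50401)/7) + 15198) - 228764 = (15198 + sqrt(-165035 + sqrt(50401)/7)) - 228764 = -213566 + sqrt(-165035 + sqrt(50401)/7)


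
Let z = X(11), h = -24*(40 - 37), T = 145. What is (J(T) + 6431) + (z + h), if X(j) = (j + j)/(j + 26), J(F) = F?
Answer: 240670/37 ≈ 6504.6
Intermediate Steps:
h = -72 (h = -24*3 = -72)
X(j) = 2*j/(26 + j) (X(j) = (2*j)/(26 + j) = 2*j/(26 + j))
z = 22/37 (z = 2*11/(26 + 11) = 2*11/37 = 2*11*(1/37) = 22/37 ≈ 0.59459)
(J(T) + 6431) + (z + h) = (145 + 6431) + (22/37 - 72) = 6576 - 2642/37 = 240670/37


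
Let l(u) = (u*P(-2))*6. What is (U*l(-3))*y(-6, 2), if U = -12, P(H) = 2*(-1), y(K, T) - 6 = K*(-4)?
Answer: -12960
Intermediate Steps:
y(K, T) = 6 - 4*K (y(K, T) = 6 + K*(-4) = 6 - 4*K)
P(H) = -2
l(u) = -12*u (l(u) = (u*(-2))*6 = -2*u*6 = -12*u)
(U*l(-3))*y(-6, 2) = (-(-144)*(-3))*(6 - 4*(-6)) = (-12*36)*(6 + 24) = -432*30 = -12960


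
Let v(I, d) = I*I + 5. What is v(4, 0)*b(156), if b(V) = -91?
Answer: -1911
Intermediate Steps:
v(I, d) = 5 + I² (v(I, d) = I² + 5 = 5 + I²)
v(4, 0)*b(156) = (5 + 4²)*(-91) = (5 + 16)*(-91) = 21*(-91) = -1911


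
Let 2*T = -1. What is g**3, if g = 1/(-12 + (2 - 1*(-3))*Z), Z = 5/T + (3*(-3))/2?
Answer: -8/4826809 ≈ -1.6574e-6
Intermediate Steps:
T = -1/2 (T = (1/2)*(-1) = -1/2 ≈ -0.50000)
Z = -29/2 (Z = 5/(-1/2) + (3*(-3))/2 = 5*(-2) - 9*1/2 = -10 - 9/2 = -29/2 ≈ -14.500)
g = -2/169 (g = 1/(-12 + (2 - 1*(-3))*(-29/2)) = 1/(-12 + (2 + 3)*(-29/2)) = 1/(-12 + 5*(-29/2)) = 1/(-12 - 145/2) = 1/(-169/2) = -2/169 ≈ -0.011834)
g**3 = (-2/169)**3 = -8/4826809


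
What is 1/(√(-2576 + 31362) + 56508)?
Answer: 28254/1596562639 - √28786/3193125278 ≈ 1.7644e-5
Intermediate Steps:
1/(√(-2576 + 31362) + 56508) = 1/(√28786 + 56508) = 1/(56508 + √28786)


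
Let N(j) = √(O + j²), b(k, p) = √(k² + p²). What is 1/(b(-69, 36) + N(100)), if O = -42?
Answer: 1/(√9958 + 3*√673) ≈ 0.0056301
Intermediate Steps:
N(j) = √(-42 + j²)
1/(b(-69, 36) + N(100)) = 1/(√((-69)² + 36²) + √(-42 + 100²)) = 1/(√(4761 + 1296) + √(-42 + 10000)) = 1/(√6057 + √9958) = 1/(3*√673 + √9958) = 1/(√9958 + 3*√673)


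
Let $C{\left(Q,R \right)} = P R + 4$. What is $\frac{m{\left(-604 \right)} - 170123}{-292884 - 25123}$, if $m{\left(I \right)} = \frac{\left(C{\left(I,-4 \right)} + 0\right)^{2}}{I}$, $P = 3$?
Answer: $\frac{25688589}{48019057} \approx 0.53497$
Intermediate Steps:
$C{\left(Q,R \right)} = 4 + 3 R$ ($C{\left(Q,R \right)} = 3 R + 4 = 4 + 3 R$)
$m{\left(I \right)} = \frac{64}{I}$ ($m{\left(I \right)} = \frac{\left(\left(4 + 3 \left(-4\right)\right) + 0\right)^{2}}{I} = \frac{\left(\left(4 - 12\right) + 0\right)^{2}}{I} = \frac{\left(-8 + 0\right)^{2}}{I} = \frac{\left(-8\right)^{2}}{I} = \frac{64}{I}$)
$\frac{m{\left(-604 \right)} - 170123}{-292884 - 25123} = \frac{\frac{64}{-604} - 170123}{-292884 - 25123} = \frac{64 \left(- \frac{1}{604}\right) - 170123}{-318007} = \left(- \frac{16}{151} - 170123\right) \left(- \frac{1}{318007}\right) = \left(- \frac{25688589}{151}\right) \left(- \frac{1}{318007}\right) = \frac{25688589}{48019057}$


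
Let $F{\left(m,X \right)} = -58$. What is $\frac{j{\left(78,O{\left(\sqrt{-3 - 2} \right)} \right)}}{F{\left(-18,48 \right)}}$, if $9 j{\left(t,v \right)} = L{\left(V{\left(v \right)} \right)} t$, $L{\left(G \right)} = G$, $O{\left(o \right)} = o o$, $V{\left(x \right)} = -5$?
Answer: $\frac{65}{87} \approx 0.74713$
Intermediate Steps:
$O{\left(o \right)} = o^{2}$
$j{\left(t,v \right)} = - \frac{5 t}{9}$ ($j{\left(t,v \right)} = \frac{\left(-5\right) t}{9} = - \frac{5 t}{9}$)
$\frac{j{\left(78,O{\left(\sqrt{-3 - 2} \right)} \right)}}{F{\left(-18,48 \right)}} = \frac{\left(- \frac{5}{9}\right) 78}{-58} = \left(- \frac{130}{3}\right) \left(- \frac{1}{58}\right) = \frac{65}{87}$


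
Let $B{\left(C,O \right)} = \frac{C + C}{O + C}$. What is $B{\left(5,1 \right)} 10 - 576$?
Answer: $- \frac{1678}{3} \approx -559.33$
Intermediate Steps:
$B{\left(C,O \right)} = \frac{2 C}{C + O}$
$B{\left(5,1 \right)} 10 - 576 = 2 \cdot 5 \frac{1}{5 + 1} \cdot 10 - 576 = 2 \cdot 5 \cdot \frac{1}{6} \cdot 10 - 576 = \frac{5}{3} \cdot 10 - 576 = \frac{50}{3} - 576 = - \frac{1678}{3}$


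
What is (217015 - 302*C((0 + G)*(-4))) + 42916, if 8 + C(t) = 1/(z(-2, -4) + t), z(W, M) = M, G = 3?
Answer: 2098927/8 ≈ 2.6237e+5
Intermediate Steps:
C(t) = -8 + 1/(-4 + t)
(217015 - 302*C((0 + G)*(-4))) + 42916 = (217015 - 302*(33 - 8*(0 + 3)*(-4))/(-4 + (0 + 3)*(-4))) + 42916 = (217015 - 302*(33 - 24*(-4))/(-4 + 3*(-4))) + 42916 = (217015 - 302*(33 - 8*(-12))/(-4 - 12)) + 42916 = (217015 - 302*(33 + 96)/(-16)) + 42916 = (217015 - (-151)*129/8) + 42916 = (217015 - 302*(-129/16)) + 42916 = (217015 + 19479/8) + 42916 = 1755599/8 + 42916 = 2098927/8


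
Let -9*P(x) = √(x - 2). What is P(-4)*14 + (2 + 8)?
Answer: 10 - 14*I*√6/9 ≈ 10.0 - 3.8103*I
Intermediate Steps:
P(x) = -√(-2 + x)/9 (P(x) = -√(x - 2)/9 = -√(-2 + x)/9)
P(-4)*14 + (2 + 8) = -√(-2 - 4)/9*14 + (2 + 8) = -I*√6/9*14 + 10 = -14*I*√6/9 + 10 = 10 - 14*I*√6/9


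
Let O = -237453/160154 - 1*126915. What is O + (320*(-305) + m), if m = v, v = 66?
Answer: -35946642599/160154 ≈ -2.2445e+5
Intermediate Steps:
O = -20326182363/160154 (O = -237453*1/160154 - 126915 = -237453/160154 - 126915 = -20326182363/160154 ≈ -1.2692e+5)
m = 66
O + (320*(-305) + m) = -20326182363/160154 + (320*(-305) + 66) = -20326182363/160154 + (-97600 + 66) = -20326182363/160154 - 97534 = -35946642599/160154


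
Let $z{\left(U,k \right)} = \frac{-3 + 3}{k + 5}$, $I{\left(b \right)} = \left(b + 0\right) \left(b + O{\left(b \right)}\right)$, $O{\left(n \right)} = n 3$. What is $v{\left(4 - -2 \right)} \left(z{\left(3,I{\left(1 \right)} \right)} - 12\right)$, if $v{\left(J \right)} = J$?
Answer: $-72$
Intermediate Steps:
$O{\left(n \right)} = 3 n$
$I{\left(b \right)} = 4 b^{2}$ ($I{\left(b \right)} = \left(b + 0\right) \left(b + 3 b\right) = b 4 b = 4 b^{2}$)
$z{\left(U,k \right)} = 0$ ($z{\left(U,k \right)} = \frac{0}{5 + k} = 0$)
$v{\left(4 - -2 \right)} \left(z{\left(3,I{\left(1 \right)} \right)} - 12\right) = \left(4 - -2\right) \left(0 - 12\right) = \left(4 + 2\right) \left(-12\right) = 6 \left(-12\right) = -72$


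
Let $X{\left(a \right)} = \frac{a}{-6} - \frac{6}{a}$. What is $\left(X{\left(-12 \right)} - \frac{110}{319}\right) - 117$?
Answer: $- \frac{6661}{58} \approx -114.84$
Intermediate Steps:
$X{\left(a \right)} = - \frac{6}{a} - \frac{a}{6}$ ($X{\left(a \right)} = a \left(- \frac{1}{6}\right) - \frac{6}{a} = - \frac{a}{6} - \frac{6}{a} = - \frac{6}{a} - \frac{a}{6}$)
$\left(X{\left(-12 \right)} - \frac{110}{319}\right) - 117 = \left(\left(- \frac{6}{-12} - -2\right) - \frac{110}{319}\right) - 117 = \left(\left(\left(-6\right) \left(- \frac{1}{12}\right) + 2\right) - \frac{10}{29}\right) - 117 = \left(\left(\frac{1}{2} + 2\right) - \frac{10}{29}\right) - 117 = \left(\frac{5}{2} - \frac{10}{29}\right) - 117 = \frac{125}{58} - 117 = - \frac{6661}{58}$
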